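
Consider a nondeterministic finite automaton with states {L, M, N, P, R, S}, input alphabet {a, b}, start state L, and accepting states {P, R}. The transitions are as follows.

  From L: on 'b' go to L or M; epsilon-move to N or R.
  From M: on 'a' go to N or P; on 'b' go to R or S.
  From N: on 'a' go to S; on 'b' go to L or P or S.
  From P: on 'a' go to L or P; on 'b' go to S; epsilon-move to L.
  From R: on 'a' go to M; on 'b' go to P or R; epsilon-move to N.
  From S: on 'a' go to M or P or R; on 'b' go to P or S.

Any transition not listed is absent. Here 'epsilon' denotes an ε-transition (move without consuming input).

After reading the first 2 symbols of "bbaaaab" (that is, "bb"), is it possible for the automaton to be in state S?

Start: ε-closure({L}) = {L, N, R}.
Read 'b': L→{L, M}, N→{L, P, S}, R→{P, R}; union {L, M, P, R, S}; ε-closure = {L, M, N, P, R, S}.
Read 'b': L→{L, M}, M→{R, S}, N→{L, P, S}, P→{S}, R→{P, R}, S→{P, S}; union {L, M, P, R, S}; ε-closure = {L, M, N, P, R, S}.
State S is in {L, M, N, P, R, S}.

Yes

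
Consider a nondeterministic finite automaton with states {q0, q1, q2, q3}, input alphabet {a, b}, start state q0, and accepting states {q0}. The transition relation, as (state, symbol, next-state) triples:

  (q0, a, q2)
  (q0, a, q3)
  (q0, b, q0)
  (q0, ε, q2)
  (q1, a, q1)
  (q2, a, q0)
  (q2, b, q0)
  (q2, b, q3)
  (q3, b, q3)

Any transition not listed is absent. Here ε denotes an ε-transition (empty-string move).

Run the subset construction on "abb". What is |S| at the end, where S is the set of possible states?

Start: ε-closure({q0}) = {q0, q2}.
Read 'a': {q0, q2} → {q0, q2, q3}.
Read 'b': {q0, q2, q3} → {q0, q2, q3}.
Read 'b': {q0, q2, q3} → {q0, q2, q3}.
That set has 3 states.

3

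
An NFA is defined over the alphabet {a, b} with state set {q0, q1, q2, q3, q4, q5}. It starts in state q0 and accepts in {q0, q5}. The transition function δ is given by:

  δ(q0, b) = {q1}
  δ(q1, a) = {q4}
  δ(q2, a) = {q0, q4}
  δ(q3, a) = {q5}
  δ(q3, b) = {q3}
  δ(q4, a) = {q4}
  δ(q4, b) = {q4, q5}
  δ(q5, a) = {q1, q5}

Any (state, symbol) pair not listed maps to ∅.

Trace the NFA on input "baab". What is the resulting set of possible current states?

{q4, q5}

Start in {q0}.
Read 'b': q0→{q1}; now {q1}.
Read 'a': q1→{q4}; now {q4}.
Read 'a': q4→{q4}; now {q4}.
Read 'b': q4→{q4, q5}; now {q4, q5}.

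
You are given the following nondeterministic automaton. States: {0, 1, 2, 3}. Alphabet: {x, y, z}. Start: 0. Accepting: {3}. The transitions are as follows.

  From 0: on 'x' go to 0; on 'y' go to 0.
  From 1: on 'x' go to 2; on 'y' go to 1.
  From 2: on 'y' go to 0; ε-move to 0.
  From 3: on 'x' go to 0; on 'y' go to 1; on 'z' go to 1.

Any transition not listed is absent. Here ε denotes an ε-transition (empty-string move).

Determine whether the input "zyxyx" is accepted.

No

Start in {0}.
Read 'z': 0→∅; now ∅.
The set is empty and remains empty for the remaining 4 symbols.
The final set ∅ contains no accepting state.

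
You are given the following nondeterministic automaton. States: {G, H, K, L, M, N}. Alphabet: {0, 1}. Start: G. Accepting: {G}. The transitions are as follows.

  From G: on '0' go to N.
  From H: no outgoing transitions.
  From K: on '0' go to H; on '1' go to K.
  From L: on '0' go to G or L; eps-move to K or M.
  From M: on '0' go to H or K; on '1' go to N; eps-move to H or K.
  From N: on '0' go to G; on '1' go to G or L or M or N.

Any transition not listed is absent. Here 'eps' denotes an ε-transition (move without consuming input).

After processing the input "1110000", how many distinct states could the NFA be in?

Start in {G}.
Read '1': {G} → ∅.
The set is empty and remains empty for the remaining 6 symbols.
That set has 0 states.

0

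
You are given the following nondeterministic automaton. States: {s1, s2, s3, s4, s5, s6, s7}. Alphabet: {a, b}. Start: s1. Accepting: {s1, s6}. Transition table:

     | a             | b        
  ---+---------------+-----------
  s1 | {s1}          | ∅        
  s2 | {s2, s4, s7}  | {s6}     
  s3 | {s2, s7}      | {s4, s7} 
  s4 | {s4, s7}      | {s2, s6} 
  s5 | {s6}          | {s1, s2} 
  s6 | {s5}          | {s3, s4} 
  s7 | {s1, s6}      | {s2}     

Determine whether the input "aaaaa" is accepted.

Start in {s1}.
Read 'a': {s1} → {s1}.
Read 'a': {s1} → {s1}.
Read 'a': {s1} → {s1}.
Read 'a': {s1} → {s1}.
Read 'a': {s1} → {s1}.
The final set {s1} contains the accepting state s1.

Yes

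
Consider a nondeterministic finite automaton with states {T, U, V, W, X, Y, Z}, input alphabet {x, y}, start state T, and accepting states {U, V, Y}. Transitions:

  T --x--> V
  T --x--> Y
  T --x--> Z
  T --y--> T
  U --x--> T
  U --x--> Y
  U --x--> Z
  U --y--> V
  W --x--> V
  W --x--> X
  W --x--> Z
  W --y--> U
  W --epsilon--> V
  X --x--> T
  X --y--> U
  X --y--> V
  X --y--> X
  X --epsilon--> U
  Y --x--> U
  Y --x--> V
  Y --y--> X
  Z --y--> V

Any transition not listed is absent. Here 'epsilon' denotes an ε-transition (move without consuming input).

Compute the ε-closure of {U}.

Begin with {U}.
No ε-moves leave this set, so the closure equals the set itself.

{U}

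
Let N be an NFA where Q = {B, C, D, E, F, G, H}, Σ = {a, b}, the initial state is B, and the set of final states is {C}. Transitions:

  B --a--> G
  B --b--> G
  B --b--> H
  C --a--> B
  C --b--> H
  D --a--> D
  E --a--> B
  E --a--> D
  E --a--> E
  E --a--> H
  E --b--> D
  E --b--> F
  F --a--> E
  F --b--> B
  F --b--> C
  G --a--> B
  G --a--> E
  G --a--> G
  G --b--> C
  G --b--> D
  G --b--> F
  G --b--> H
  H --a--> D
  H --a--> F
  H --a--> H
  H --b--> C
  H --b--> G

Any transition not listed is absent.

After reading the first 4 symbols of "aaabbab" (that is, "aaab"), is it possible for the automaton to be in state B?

Start in {B}.
Read 'a': B→{G}; now {G}.
Read 'a': G→{B, E, G}; now {B, E, G}.
Read 'a': B→{G}, E→{B, D, E, H}, G→{B, E, G}; now {B, D, E, G, H}.
Read 'b': B→{G, H}, D→∅, E→{D, F}, G→{C, D, F, H}, H→{C, G}; now {C, D, F, G, H}.
State B is not in {C, D, F, G, H}.

No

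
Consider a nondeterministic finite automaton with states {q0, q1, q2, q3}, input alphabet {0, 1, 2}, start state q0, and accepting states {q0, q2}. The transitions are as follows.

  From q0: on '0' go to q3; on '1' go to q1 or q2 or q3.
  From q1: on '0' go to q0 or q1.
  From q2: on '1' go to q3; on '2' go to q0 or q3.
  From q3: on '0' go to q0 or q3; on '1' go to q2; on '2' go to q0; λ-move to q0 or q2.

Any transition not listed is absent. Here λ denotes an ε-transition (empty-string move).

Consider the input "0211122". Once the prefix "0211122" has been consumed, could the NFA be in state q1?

No

Start in {q0}.
Read '0': q0→{q3}; union {q3}; ε-closure = {q0, q2, q3}.
Read '2': q0→∅, q2→{q0, q3}, q3→{q0}; union {q0, q3}; ε-closure = {q0, q2, q3}.
Read '1': q0→{q1, q2, q3}, q2→{q3}, q3→{q2}; union {q1, q2, q3}; ε-closure = {q0, q1, q2, q3}.
Read '1': q0→{q1, q2, q3}, q1→∅, q2→{q3}, q3→{q2}; union {q1, q2, q3}; ε-closure = {q0, q1, q2, q3}.
Read '1': q0→{q1, q2, q3}, q1→∅, q2→{q3}, q3→{q2}; union {q1, q2, q3}; ε-closure = {q0, q1, q2, q3}.
Read '2': q0→∅, q1→∅, q2→{q0, q3}, q3→{q0}; union {q0, q3}; ε-closure = {q0, q2, q3}.
Read '2': q0→∅, q2→{q0, q3}, q3→{q0}; union {q0, q3}; ε-closure = {q0, q2, q3}.
State q1 is not in {q0, q2, q3}.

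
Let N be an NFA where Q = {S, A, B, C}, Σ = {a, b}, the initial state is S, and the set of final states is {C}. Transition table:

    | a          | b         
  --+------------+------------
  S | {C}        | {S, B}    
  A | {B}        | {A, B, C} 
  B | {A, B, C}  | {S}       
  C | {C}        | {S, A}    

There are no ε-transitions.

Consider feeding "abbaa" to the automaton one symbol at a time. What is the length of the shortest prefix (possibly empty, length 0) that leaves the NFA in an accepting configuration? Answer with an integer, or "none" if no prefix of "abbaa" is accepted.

1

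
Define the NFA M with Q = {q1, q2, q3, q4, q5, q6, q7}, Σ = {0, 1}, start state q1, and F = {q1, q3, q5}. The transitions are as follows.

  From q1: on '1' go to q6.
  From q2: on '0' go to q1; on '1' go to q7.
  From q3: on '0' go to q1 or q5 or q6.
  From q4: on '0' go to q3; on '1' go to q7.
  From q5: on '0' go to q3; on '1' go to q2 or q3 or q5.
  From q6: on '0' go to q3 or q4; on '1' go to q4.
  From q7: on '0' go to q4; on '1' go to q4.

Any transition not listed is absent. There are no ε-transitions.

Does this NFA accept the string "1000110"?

Start in {q1}.
Read '1': q1→{q6}; now {q6}.
Read '0': q6→{q3, q4}; now {q3, q4}.
Read '0': q3→{q1, q5, q6}, q4→{q3}; now {q1, q3, q5, q6}.
Read '0': q1→∅, q3→{q1, q5, q6}, q5→{q3}, q6→{q3, q4}; now {q1, q3, q4, q5, q6}.
Read '1': q1→{q6}, q3→∅, q4→{q7}, q5→{q2, q3, q5}, q6→{q4}; now {q2, q3, q4, q5, q6, q7}.
Read '1': q2→{q7}, q3→∅, q4→{q7}, q5→{q2, q3, q5}, q6→{q4}, q7→{q4}; now {q2, q3, q4, q5, q7}.
Read '0': q2→{q1}, q3→{q1, q5, q6}, q4→{q3}, q5→{q3}, q7→{q4}; now {q1, q3, q4, q5, q6}.
The final set {q1, q3, q4, q5, q6} contains the accepting states q1, q3, q5.

Yes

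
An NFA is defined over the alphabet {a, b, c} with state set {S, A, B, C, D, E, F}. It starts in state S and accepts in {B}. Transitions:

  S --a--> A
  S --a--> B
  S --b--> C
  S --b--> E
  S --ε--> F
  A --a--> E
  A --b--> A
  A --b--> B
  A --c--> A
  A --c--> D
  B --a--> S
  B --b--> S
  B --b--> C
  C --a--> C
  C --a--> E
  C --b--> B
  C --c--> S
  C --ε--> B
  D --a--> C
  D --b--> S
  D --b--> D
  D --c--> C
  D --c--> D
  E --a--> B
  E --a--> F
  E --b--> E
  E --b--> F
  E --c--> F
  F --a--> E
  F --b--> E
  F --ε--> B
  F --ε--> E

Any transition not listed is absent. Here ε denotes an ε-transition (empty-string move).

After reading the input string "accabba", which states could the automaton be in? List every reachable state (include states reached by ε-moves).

{S, A, B, C, E, F}

Start: ε-closure({S}) = {S, B, E, F}.
Read 'a': {S, B, E, F} → {S, A, B, E, F}.
Read 'c': {S, A, B, E, F} → {A, B, D, E, F}.
Read 'c': {A, B, D, E, F} → {A, B, C, D, E, F}.
Read 'a': {A, B, C, D, E, F} → {S, B, C, E, F}.
Read 'b': {S, B, C, E, F} → {S, B, C, E, F}.
Read 'b': {S, B, C, E, F} → {S, B, C, E, F}.
Read 'a': {S, B, C, E, F} → {S, A, B, C, E, F}.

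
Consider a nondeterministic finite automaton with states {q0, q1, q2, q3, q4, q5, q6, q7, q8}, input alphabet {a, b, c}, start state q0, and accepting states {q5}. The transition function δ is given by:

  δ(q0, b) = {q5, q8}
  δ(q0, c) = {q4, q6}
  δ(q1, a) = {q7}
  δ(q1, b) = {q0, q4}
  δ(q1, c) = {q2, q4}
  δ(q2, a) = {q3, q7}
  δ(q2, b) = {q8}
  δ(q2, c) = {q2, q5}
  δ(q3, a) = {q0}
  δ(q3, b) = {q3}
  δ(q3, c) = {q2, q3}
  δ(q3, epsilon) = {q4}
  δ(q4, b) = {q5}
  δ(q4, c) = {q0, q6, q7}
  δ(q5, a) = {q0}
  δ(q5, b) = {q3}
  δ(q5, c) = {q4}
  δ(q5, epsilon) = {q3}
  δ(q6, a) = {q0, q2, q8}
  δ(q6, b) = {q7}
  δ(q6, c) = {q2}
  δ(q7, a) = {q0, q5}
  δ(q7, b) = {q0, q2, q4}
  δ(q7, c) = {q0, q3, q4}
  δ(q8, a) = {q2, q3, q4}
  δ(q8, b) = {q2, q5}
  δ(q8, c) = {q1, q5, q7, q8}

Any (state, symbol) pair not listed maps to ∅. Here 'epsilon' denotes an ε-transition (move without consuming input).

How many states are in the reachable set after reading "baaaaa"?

Start in {q0}.
Read 'b': q0→{q5, q8}; union {q5, q8}; ε-closure = {q3, q4, q5, q8}.
Read 'a': q3→{q0}, q4→∅, q5→{q0}, q8→{q2, q3, q4}; now {q0, q2, q3, q4}.
Read 'a': q0→∅, q2→{q3, q7}, q3→{q0}, q4→∅; union {q0, q3, q7}; ε-closure = {q0, q3, q4, q7}.
Read 'a': q0→∅, q3→{q0}, q4→∅, q7→{q0, q5}; union {q0, q5}; ε-closure = {q0, q3, q4, q5}.
Read 'a': q0→∅, q3→{q0}, q4→∅, q5→{q0}; now {q0}.
Read 'a': q0→∅; now ∅.
That set has 0 states.

0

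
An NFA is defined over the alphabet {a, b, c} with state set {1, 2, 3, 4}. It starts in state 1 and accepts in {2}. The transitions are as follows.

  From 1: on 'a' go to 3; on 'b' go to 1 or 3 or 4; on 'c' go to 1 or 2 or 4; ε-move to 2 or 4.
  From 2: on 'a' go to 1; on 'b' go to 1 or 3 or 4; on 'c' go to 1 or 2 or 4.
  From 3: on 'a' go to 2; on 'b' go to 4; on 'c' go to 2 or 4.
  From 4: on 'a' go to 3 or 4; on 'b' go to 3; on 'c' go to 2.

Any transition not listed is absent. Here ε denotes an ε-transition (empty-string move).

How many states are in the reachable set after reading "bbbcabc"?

3

Start: ε-closure({1}) = {1, 2, 4}.
Read 'b': {1, 2, 4} → {1, 2, 3, 4}.
Read 'b': {1, 2, 3, 4} → {1, 2, 3, 4}.
Read 'b': {1, 2, 3, 4} → {1, 2, 3, 4}.
Read 'c': {1, 2, 3, 4} → {1, 2, 4}.
Read 'a': {1, 2, 4} → {1, 2, 3, 4}.
Read 'b': {1, 2, 3, 4} → {1, 2, 3, 4}.
Read 'c': {1, 2, 3, 4} → {1, 2, 4}.
That set has 3 states.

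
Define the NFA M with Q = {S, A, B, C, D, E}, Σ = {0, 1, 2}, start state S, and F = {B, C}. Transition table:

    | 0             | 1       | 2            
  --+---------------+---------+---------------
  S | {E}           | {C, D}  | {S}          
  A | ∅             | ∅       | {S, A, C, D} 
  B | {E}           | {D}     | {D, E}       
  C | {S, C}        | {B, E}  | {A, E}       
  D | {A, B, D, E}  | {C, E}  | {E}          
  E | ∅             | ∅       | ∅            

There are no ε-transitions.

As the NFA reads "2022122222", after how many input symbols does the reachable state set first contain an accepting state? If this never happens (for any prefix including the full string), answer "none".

none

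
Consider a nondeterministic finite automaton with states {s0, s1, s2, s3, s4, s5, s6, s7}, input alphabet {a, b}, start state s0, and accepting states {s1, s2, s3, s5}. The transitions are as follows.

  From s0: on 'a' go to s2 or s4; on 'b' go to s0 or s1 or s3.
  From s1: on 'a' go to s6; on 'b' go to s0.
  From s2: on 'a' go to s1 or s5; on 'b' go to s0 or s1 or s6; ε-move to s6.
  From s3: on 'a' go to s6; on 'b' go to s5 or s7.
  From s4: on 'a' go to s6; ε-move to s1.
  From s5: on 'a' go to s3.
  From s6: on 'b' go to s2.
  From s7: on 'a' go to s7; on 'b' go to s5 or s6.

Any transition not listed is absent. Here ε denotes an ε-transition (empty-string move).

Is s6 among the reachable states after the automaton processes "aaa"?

Start in {s0}.
Read 'a': s0→{s2, s4}; union {s2, s4}; ε-closure = {s1, s2, s4, s6}.
Read 'a': s1→{s6}, s2→{s1, s5}, s4→{s6}, s6→∅; now {s1, s5, s6}.
Read 'a': s1→{s6}, s5→{s3}, s6→∅; now {s3, s6}.
State s6 is in {s3, s6}.

Yes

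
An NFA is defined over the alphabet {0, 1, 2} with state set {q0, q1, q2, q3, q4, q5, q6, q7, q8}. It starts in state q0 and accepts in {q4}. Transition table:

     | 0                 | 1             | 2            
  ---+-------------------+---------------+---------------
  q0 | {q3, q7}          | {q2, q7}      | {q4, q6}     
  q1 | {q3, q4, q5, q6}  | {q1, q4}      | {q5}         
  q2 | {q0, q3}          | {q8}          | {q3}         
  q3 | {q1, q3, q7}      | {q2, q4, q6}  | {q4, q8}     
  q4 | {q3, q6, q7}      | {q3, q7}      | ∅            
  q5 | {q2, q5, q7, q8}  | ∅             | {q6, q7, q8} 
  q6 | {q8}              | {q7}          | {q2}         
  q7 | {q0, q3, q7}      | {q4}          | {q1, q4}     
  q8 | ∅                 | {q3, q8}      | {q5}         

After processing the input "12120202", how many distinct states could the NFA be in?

8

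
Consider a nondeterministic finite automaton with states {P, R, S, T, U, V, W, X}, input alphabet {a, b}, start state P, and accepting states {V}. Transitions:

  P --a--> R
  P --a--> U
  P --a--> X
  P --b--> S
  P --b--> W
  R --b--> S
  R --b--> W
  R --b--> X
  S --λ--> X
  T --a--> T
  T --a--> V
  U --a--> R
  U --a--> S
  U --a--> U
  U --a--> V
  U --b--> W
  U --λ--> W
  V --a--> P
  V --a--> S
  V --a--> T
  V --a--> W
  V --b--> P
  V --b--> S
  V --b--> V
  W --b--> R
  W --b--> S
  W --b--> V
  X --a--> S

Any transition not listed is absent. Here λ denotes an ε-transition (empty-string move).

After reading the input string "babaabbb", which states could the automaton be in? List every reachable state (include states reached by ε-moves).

Start in {P}.
Read 'b': {P} → {S, W, X}.
Read 'a': {S, W, X} → {S, X}.
Read 'b': {S, X} → ∅.
The set is empty and remains empty for the remaining 5 symbols.

∅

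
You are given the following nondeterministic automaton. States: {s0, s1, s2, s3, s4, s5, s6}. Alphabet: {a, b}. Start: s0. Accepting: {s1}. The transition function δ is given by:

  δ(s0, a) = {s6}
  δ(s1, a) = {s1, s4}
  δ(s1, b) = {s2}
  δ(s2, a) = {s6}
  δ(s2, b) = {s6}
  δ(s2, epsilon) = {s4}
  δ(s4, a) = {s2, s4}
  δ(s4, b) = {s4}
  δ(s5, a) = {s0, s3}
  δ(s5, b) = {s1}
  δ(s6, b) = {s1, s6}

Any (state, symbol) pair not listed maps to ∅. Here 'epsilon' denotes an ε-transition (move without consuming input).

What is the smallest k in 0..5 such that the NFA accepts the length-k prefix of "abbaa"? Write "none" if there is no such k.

2

Start in {s0}.
Read 'a': {s0} → {s6}.
Read 'b': {s6} → {s1, s6}.
None of the earlier sets intersect F, but {s1, s6} does.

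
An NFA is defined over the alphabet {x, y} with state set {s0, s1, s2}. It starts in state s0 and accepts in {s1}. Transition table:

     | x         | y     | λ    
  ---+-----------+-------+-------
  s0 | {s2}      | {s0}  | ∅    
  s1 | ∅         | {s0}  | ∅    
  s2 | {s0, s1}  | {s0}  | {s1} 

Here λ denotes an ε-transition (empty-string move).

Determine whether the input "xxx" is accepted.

Yes

Start in {s0}.
Read 'x': s0→{s2}; union {s2}; ε-closure = {s1, s2}.
Read 'x': s1→∅, s2→{s0, s1}; now {s0, s1}.
Read 'x': s0→{s2}, s1→∅; union {s2}; ε-closure = {s1, s2}.
The final set {s1, s2} contains the accepting state s1.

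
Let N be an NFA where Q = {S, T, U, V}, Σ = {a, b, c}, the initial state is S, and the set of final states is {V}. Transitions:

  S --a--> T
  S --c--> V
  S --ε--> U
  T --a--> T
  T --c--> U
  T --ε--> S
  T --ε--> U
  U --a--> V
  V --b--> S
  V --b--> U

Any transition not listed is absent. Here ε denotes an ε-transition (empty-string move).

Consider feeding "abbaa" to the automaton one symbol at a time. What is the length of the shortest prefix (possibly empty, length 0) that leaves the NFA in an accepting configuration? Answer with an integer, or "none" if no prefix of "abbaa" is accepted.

1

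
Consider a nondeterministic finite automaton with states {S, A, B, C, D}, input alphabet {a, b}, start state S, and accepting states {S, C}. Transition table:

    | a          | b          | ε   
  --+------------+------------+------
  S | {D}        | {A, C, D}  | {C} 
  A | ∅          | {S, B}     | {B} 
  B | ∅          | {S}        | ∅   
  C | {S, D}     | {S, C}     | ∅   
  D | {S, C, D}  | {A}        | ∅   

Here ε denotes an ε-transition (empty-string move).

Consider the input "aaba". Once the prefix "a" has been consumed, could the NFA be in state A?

No

Start: ε-closure({S}) = {S, C}.
Read 'a': S→{D}, C→{S, D}; union {S, D}; ε-closure = {S, C, D}.
State A is not in {S, C, D}.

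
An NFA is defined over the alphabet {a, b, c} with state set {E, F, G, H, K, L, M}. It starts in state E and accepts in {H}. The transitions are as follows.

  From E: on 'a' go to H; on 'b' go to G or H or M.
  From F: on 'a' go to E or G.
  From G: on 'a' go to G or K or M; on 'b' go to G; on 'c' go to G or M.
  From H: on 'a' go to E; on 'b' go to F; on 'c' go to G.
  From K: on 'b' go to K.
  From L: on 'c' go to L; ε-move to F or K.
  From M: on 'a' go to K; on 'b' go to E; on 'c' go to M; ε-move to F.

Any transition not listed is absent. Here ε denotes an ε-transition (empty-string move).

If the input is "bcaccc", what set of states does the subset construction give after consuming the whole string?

Start in {E}.
Read 'b': {E} → {F, G, H, M}.
Read 'c': {F, G, H, M} → {F, G, M}.
Read 'a': {F, G, M} → {E, F, G, K, M}.
Read 'c': {E, F, G, K, M} → {F, G, M}.
Read 'c': {F, G, M} → {F, G, M}.
Read 'c': {F, G, M} → {F, G, M}.

{F, G, M}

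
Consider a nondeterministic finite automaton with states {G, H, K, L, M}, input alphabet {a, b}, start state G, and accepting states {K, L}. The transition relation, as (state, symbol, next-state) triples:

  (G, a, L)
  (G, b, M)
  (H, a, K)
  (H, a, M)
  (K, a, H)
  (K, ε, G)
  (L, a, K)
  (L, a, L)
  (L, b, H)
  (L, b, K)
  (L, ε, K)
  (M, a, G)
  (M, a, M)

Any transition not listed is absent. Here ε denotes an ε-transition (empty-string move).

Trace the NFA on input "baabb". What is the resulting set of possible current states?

{M}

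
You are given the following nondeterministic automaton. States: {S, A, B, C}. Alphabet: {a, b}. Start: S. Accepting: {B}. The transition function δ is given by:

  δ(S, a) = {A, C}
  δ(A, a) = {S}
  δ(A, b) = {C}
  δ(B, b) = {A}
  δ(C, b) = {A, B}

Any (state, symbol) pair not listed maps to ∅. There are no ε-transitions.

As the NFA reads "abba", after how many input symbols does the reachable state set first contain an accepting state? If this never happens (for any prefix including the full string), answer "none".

2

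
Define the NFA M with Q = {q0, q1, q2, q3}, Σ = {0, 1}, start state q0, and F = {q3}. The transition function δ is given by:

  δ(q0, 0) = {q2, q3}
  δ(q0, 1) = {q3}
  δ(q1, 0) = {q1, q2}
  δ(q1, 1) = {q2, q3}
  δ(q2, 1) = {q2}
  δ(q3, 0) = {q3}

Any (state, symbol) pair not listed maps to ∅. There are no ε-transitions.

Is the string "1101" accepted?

No

Start in {q0}.
Read '1': {q0} → {q3}.
Read '1': {q3} → ∅.
The set is empty and remains empty for the remaining 2 symbols.
The final set ∅ contains no accepting state.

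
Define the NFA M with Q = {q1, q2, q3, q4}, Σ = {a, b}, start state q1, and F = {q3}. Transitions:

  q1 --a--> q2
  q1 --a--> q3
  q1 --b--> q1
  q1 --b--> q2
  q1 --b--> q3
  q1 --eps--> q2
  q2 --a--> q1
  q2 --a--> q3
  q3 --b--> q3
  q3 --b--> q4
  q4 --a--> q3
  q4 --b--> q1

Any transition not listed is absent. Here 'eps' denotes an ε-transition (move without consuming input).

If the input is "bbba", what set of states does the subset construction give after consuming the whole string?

Start: ε-closure({q1}) = {q1, q2}.
Read 'b': q1→{q1, q2, q3}, q2→∅; now {q1, q2, q3}.
Read 'b': q1→{q1, q2, q3}, q2→∅, q3→{q3, q4}; now {q1, q2, q3, q4}.
Read 'b': q1→{q1, q2, q3}, q2→∅, q3→{q3, q4}, q4→{q1}; now {q1, q2, q3, q4}.
Read 'a': q1→{q2, q3}, q2→{q1, q3}, q3→∅, q4→{q3}; now {q1, q2, q3}.

{q1, q2, q3}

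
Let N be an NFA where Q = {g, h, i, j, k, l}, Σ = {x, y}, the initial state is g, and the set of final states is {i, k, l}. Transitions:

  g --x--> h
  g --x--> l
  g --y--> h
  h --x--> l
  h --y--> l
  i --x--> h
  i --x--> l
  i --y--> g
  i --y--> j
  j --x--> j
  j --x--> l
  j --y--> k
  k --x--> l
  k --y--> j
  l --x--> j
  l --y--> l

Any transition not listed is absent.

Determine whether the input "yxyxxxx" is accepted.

Yes

Start in {g}.
Read 'y': {g} → {h}.
Read 'x': {h} → {l}.
Read 'y': {l} → {l}.
Read 'x': {l} → {j}.
Read 'x': {j} → {j, l}.
Read 'x': {j, l} → {j, l}.
Read 'x': {j, l} → {j, l}.
The final set {j, l} contains the accepting state l.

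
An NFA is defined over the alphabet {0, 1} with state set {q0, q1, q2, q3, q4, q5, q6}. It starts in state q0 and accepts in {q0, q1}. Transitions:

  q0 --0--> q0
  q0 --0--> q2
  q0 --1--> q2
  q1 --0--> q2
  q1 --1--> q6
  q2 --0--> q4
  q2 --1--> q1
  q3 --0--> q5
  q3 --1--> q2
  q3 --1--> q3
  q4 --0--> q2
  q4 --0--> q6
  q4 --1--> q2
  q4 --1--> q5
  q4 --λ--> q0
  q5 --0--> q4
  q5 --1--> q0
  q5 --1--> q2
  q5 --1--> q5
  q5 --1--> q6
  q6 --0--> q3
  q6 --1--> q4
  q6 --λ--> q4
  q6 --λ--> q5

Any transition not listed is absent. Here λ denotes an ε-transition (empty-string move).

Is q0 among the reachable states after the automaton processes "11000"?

Start in {q0}.
Read '1': {q0} → {q2}.
Read '1': {q2} → {q1}.
Read '0': {q1} → {q2}.
Read '0': {q2} → {q0, q4}.
Read '0': {q0, q4} → {q0, q2, q4, q5, q6}.
State q0 is in {q0, q2, q4, q5, q6}.

Yes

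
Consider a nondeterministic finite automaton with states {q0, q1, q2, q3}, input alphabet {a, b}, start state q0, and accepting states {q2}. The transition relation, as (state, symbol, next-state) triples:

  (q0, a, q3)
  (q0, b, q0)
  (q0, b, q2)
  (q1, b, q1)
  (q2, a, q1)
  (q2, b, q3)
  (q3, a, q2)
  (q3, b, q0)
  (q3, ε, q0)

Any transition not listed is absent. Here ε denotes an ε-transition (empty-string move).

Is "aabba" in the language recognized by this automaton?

Yes

Start in {q0}.
Read 'a': q0→{q3}; union {q3}; ε-closure = {q0, q3}.
Read 'a': q0→{q3}, q3→{q2}; union {q2, q3}; ε-closure = {q0, q2, q3}.
Read 'b': q0→{q0, q2}, q2→{q3}, q3→{q0}; now {q0, q2, q3}.
Read 'b': q0→{q0, q2}, q2→{q3}, q3→{q0}; now {q0, q2, q3}.
Read 'a': q0→{q3}, q2→{q1}, q3→{q2}; union {q1, q2, q3}; ε-closure = {q0, q1, q2, q3}.
The final set {q0, q1, q2, q3} contains the accepting state q2.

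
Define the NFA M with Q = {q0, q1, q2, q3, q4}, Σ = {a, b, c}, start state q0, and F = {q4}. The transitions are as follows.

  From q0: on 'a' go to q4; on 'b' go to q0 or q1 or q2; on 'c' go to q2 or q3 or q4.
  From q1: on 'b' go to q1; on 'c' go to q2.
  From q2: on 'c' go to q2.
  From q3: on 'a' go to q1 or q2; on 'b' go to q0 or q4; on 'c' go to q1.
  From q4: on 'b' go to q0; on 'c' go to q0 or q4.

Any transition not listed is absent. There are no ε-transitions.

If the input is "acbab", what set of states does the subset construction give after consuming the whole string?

Start in {q0}.
Read 'a': {q0} → {q4}.
Read 'c': {q4} → {q0, q4}.
Read 'b': {q0, q4} → {q0, q1, q2}.
Read 'a': {q0, q1, q2} → {q4}.
Read 'b': {q4} → {q0}.

{q0}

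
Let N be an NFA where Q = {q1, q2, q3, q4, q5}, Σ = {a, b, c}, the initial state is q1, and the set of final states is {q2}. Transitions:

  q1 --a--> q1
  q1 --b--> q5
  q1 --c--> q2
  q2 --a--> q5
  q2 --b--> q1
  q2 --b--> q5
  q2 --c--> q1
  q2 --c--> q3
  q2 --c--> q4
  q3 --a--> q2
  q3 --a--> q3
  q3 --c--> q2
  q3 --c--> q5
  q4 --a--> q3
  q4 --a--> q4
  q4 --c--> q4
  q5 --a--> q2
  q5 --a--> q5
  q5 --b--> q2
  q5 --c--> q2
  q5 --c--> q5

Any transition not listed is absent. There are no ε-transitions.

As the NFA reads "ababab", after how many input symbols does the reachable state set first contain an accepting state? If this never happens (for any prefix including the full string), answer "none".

Start in {q1}.
Read 'a': q1→{q1}; now {q1}.
Read 'b': q1→{q5}; now {q5}.
Read 'a': q5→{q2, q5}; now {q2, q5}.
None of the earlier sets intersect F, but {q2, q5} does.

3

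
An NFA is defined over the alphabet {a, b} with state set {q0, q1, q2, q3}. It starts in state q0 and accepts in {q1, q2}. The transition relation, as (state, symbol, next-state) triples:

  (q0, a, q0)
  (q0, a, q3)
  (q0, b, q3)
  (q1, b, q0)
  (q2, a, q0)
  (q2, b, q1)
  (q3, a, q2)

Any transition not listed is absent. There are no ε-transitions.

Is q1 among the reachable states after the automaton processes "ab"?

No

Start in {q0}.
Read 'a': q0→{q0, q3}; now {q0, q3}.
Read 'b': q0→{q3}, q3→∅; now {q3}.
State q1 is not in {q3}.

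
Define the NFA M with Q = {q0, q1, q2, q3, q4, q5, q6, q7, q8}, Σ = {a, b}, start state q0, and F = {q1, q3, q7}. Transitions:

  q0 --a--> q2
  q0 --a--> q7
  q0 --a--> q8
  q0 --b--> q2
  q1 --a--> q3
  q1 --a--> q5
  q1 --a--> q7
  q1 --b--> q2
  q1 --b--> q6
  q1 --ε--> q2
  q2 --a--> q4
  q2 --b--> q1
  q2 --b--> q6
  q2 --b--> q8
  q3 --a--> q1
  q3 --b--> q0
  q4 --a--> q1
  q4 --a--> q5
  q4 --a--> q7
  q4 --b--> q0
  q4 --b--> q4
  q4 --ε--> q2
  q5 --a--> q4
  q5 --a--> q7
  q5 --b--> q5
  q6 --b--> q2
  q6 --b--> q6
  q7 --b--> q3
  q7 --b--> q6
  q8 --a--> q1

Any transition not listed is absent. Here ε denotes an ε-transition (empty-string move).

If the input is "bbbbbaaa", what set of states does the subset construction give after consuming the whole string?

Start in {q0}.
Read 'b': q0→{q2}; now {q2}.
Read 'b': q2→{q1, q6, q8}; union {q1, q6, q8}; ε-closure = {q1, q2, q6, q8}.
Read 'b': q1→{q2, q6}, q2→{q1, q6, q8}, q6→{q2, q6}, q8→∅; now {q1, q2, q6, q8}.
Read 'b': q1→{q2, q6}, q2→{q1, q6, q8}, q6→{q2, q6}, q8→∅; now {q1, q2, q6, q8}.
Read 'b': q1→{q2, q6}, q2→{q1, q6, q8}, q6→{q2, q6}, q8→∅; now {q1, q2, q6, q8}.
Read 'a': q1→{q3, q5, q7}, q2→{q4}, q6→∅, q8→{q1}; union {q1, q3, q4, q5, q7}; ε-closure = {q1, q2, q3, q4, q5, q7}.
Read 'a': q1→{q3, q5, q7}, q2→{q4}, q3→{q1}, q4→{q1, q5, q7}, q5→{q4, q7}, q7→∅; union {q1, q3, q4, q5, q7}; ε-closure = {q1, q2, q3, q4, q5, q7}.
Read 'a': q1→{q3, q5, q7}, q2→{q4}, q3→{q1}, q4→{q1, q5, q7}, q5→{q4, q7}, q7→∅; union {q1, q3, q4, q5, q7}; ε-closure = {q1, q2, q3, q4, q5, q7}.

{q1, q2, q3, q4, q5, q7}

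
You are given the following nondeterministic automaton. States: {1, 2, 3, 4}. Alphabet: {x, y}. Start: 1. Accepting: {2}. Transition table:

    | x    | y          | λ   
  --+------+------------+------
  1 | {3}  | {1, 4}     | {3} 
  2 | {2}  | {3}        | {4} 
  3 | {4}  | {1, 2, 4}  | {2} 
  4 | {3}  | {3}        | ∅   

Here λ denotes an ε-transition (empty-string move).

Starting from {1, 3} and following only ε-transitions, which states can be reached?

{1, 2, 3, 4}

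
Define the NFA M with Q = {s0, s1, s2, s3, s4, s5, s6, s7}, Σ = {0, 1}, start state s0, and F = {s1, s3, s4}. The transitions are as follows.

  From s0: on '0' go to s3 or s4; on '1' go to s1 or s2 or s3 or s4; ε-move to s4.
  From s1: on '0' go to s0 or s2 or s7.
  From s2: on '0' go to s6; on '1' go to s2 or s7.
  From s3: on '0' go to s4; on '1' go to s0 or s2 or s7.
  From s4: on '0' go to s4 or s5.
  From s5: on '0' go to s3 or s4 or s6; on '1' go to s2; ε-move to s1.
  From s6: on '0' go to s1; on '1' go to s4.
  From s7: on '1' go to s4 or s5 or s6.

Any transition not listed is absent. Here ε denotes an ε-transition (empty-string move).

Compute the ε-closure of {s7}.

Begin with {s7}.
No ε-moves leave this set, so the closure equals the set itself.

{s7}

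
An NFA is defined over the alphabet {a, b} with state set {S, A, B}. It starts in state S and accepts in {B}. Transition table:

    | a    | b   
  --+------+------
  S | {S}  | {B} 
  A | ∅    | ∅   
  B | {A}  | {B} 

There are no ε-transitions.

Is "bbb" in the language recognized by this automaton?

Yes

Start in {S}.
Read 'b': {S} → {B}.
Read 'b': {B} → {B}.
Read 'b': {B} → {B}.
The final set {B} contains the accepting state B.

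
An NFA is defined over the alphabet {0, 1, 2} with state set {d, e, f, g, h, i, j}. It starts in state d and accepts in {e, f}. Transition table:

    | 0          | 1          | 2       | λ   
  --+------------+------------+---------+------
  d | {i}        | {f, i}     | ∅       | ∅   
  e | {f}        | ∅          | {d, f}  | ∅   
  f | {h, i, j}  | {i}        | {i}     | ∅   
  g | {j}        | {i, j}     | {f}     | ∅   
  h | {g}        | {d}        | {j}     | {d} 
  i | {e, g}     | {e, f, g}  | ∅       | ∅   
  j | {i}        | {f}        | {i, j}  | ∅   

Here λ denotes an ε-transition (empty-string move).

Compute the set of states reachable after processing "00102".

Start in {d}.
Read '0': d→{i}; now {i}.
Read '0': i→{e, g}; now {e, g}.
Read '1': e→∅, g→{i, j}; now {i, j}.
Read '0': i→{e, g}, j→{i}; now {e, g, i}.
Read '2': e→{d, f}, g→{f}, i→∅; now {d, f}.

{d, f}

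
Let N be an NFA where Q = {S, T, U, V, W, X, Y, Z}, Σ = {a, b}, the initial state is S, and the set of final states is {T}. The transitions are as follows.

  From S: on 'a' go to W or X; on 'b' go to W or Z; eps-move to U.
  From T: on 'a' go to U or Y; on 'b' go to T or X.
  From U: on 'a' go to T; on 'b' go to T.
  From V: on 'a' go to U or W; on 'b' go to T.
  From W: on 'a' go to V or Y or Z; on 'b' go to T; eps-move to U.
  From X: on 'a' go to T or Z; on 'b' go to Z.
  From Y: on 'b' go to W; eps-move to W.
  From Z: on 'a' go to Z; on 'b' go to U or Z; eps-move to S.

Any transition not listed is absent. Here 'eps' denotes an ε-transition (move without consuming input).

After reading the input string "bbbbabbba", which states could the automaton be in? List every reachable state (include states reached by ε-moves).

Start: ε-closure({S}) = {S, U}.
Read 'b': {S, U} → {S, T, U, W, Z}.
Read 'b': {S, T, U, W, Z} → {S, T, U, W, X, Z}.
Read 'b': {S, T, U, W, X, Z} → {S, T, U, W, X, Z}.
Read 'b': {S, T, U, W, X, Z} → {S, T, U, W, X, Z}.
Read 'a': {S, T, U, W, X, Z} → {S, T, U, V, W, X, Y, Z}.
Read 'b': {S, T, U, V, W, X, Y, Z} → {S, T, U, W, X, Z}.
Read 'b': {S, T, U, W, X, Z} → {S, T, U, W, X, Z}.
Read 'b': {S, T, U, W, X, Z} → {S, T, U, W, X, Z}.
Read 'a': {S, T, U, W, X, Z} → {S, T, U, V, W, X, Y, Z}.

{S, T, U, V, W, X, Y, Z}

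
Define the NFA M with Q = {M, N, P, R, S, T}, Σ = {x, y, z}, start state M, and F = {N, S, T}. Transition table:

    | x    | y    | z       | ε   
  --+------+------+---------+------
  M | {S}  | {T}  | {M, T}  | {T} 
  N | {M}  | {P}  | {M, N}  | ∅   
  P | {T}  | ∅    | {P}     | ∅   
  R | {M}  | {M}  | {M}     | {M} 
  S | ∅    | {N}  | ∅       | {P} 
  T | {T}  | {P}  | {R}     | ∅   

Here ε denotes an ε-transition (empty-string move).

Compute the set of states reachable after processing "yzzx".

Start: ε-closure({M}) = {M, T}.
Read 'y': M→{T}, T→{P}; now {P, T}.
Read 'z': P→{P}, T→{R}; union {P, R}; ε-closure = {M, P, R, T}.
Read 'z': M→{M, T}, P→{P}, R→{M}, T→{R}; now {M, P, R, T}.
Read 'x': M→{S}, P→{T}, R→{M}, T→{T}; union {M, S, T}; ε-closure = {M, P, S, T}.

{M, P, S, T}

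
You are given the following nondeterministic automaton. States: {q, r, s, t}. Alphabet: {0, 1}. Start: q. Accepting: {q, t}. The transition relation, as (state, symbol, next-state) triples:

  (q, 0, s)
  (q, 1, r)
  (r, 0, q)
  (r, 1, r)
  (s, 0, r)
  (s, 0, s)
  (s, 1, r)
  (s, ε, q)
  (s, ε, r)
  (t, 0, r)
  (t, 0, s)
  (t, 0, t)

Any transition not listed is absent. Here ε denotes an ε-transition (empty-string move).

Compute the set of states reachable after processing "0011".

{r}

Start in {q}.
Read '0': {q} → {q, r, s}.
Read '0': {q, r, s} → {q, r, s}.
Read '1': {q, r, s} → {r}.
Read '1': {r} → {r}.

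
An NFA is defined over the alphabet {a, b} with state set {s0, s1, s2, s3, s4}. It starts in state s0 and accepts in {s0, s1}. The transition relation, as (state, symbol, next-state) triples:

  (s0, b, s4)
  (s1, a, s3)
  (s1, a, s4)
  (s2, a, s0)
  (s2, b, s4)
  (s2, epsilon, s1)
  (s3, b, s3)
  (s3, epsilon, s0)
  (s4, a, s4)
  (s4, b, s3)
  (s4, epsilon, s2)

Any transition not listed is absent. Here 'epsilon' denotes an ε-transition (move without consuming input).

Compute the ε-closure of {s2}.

{s1, s2}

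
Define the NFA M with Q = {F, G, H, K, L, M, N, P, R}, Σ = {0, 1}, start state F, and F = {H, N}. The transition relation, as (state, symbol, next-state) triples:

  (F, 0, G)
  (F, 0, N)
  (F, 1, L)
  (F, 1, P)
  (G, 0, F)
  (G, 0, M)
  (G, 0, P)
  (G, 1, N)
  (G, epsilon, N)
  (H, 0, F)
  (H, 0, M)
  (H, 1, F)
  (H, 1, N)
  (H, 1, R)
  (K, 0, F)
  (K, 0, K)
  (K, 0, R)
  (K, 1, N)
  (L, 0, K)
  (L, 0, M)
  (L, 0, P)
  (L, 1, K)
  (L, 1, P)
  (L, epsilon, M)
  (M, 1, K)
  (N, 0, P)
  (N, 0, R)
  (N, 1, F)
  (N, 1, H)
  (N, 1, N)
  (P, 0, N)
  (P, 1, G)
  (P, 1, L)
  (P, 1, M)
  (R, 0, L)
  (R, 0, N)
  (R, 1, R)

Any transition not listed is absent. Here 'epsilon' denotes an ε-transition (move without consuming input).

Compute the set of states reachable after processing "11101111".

{F, G, H, K, L, M, N, P, R}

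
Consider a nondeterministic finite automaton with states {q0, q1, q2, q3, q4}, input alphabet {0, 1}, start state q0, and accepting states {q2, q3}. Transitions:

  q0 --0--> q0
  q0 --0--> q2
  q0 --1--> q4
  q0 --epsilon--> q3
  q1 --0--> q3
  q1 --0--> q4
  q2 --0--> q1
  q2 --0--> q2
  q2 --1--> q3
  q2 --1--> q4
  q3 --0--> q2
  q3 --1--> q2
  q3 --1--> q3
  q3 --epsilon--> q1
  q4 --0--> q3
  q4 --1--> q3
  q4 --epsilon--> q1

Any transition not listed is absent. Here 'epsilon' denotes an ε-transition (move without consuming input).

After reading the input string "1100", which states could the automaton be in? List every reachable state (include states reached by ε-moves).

{q1, q2, q3, q4}

Start: ε-closure({q0}) = {q0, q1, q3}.
Read '1': q0→{q4}, q1→∅, q3→{q2, q3}; union {q2, q3, q4}; ε-closure = {q1, q2, q3, q4}.
Read '1': q1→∅, q2→{q3, q4}, q3→{q2, q3}, q4→{q3}; union {q2, q3, q4}; ε-closure = {q1, q2, q3, q4}.
Read '0': q1→{q3, q4}, q2→{q1, q2}, q3→{q2}, q4→{q3}; now {q1, q2, q3, q4}.
Read '0': q1→{q3, q4}, q2→{q1, q2}, q3→{q2}, q4→{q3}; now {q1, q2, q3, q4}.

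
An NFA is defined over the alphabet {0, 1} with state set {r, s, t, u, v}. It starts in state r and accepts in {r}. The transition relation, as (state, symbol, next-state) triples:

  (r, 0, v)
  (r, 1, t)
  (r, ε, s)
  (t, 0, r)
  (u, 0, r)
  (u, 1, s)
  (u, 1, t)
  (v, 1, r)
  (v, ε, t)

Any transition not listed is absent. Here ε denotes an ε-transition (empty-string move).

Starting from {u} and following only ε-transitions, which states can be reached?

{u}

Begin with {u}.
No ε-moves leave this set, so the closure equals the set itself.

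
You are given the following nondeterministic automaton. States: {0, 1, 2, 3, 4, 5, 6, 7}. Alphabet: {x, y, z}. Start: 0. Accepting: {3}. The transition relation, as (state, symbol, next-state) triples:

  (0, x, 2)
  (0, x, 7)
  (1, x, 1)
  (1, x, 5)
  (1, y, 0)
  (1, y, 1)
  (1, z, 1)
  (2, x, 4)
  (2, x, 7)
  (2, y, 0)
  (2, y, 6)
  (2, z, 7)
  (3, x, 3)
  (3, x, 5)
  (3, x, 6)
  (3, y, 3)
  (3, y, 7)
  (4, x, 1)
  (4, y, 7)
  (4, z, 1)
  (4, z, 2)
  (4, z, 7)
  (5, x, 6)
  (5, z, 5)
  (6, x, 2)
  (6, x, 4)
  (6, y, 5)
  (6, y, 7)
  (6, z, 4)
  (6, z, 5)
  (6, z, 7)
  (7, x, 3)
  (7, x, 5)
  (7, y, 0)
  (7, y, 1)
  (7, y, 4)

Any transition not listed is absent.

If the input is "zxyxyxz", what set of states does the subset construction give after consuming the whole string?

Start in {0}.
Read 'z': {0} → ∅.
The set is empty and remains empty for the remaining 6 symbols.

∅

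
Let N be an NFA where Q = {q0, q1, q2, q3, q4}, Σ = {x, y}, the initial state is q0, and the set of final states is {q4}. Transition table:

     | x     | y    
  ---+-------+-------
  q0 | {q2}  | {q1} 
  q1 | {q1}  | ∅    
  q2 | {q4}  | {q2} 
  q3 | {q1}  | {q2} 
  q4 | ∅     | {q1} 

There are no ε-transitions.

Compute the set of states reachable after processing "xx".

{q4}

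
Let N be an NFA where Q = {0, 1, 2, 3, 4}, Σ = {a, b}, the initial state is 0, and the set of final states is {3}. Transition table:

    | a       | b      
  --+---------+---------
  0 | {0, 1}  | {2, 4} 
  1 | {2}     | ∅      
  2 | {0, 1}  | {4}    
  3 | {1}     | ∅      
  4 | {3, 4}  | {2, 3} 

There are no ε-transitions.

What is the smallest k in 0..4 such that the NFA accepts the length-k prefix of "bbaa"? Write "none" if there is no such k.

2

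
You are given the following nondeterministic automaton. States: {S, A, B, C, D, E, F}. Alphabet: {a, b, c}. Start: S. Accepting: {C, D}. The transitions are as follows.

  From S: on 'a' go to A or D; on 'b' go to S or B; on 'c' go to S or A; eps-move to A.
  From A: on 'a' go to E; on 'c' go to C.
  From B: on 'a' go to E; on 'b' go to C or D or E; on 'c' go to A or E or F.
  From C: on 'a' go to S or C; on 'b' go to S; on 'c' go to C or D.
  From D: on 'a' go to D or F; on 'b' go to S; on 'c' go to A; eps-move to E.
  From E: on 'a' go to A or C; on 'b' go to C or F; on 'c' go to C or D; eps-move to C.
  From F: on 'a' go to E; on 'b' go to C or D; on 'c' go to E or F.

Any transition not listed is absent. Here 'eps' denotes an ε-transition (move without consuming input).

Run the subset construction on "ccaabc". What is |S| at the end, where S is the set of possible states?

Start: ε-closure({S}) = {S, A}.
Read 'c': S→{S, A}, A→{C}; now {S, A, C}.
Read 'c': S→{S, A}, A→{C}, C→{C, D}; union {S, A, C, D}; ε-closure = {S, A, C, D, E}.
Read 'a': S→{A, D}, A→{E}, C→{S, C}, D→{D, F}, E→{A, C}; now {S, A, C, D, E, F}.
Read 'a': S→{A, D}, A→{E}, C→{S, C}, D→{D, F}, E→{A, C}, F→{E}; now {S, A, C, D, E, F}.
Read 'b': S→{S, B}, A→∅, C→{S}, D→{S}, E→{C, F}, F→{C, D}; union {S, B, C, D, F}; ε-closure = {S, A, B, C, D, E, F}.
Read 'c': S→{S, A}, A→{C}, B→{A, E, F}, C→{C, D}, D→{A}, E→{C, D}, F→{E, F}; now {S, A, C, D, E, F}.
That set has 6 states.

6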